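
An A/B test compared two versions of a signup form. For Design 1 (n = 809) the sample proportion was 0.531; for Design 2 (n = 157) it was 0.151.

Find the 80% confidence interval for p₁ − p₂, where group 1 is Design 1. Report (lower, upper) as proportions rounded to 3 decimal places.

(0.337, 0.423)

Each SE is √(p̂(1−p̂)/n): √(0.5310·0.4690/809) = 0.01755 and √(0.1510·0.8490/157) = 0.02858.
SE(p̂₁ − p̂₂) = √(SE₁² + SE₂²) = √(0.0003080025 + 0.0008168164) = 0.03354, since the two samples are independent.
At 80% confidence z* = 1.282; margin = 1.282 × 0.03354 = 0.04300.
The difference is 0.5310 − 0.1510 = 0.3800, so the interval is 0.3800 ± 0.04300 = (0.337, 0.423).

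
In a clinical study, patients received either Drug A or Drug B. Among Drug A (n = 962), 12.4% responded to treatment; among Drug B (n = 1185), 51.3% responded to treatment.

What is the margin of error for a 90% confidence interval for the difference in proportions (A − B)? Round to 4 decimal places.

SE₁ = √(p̂₁(1−p̂₁)/n₁) = √(0.1240·0.8760/962) = 0.01063; SE₂ = √(0.5130·0.4870/1185) = 0.01452.
Independent samples: SE of the difference = √(SE₁² + SE₂²) = √(0.0001129969 + 0.0002108304) = 0.01800.
z* for 90% confidence is 1.645, so the margin of error is 1.645 × 0.01800 = 0.02961.

0.0296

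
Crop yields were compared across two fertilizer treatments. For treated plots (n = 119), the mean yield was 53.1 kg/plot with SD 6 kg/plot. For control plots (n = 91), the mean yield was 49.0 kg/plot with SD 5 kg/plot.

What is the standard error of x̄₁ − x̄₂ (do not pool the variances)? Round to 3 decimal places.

0.760

Standard errors of each mean: 6/√119 = 0.5500 and 5/√91 = 0.5241.
SE(x̄₁ − x̄₂) = √(0.5500² + 0.5241²) = 0.7597 for independent samples with unequal variances.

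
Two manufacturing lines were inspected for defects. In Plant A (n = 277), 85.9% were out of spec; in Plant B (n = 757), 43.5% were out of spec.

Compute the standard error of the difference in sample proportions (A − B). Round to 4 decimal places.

The two standard errors are √(0.8590×0.1410/277) = 0.02091 and √(0.4350×0.5650/757) = 0.01802.
Because the samples are independent, SE_diff = √(0.02091² + 0.01802²) = 0.02760.

0.0276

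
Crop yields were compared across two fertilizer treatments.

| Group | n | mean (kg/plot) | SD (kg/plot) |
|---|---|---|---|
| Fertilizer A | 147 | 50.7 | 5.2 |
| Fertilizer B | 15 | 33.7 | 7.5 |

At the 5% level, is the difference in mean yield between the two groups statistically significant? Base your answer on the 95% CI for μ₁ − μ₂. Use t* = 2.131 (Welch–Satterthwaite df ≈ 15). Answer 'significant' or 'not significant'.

significant

Standard errors of each mean: 5.2/√147 = 0.4289 and 7.5/√15 = 1.9365.
SE(x̄₁ − x̄₂) = √(0.4289² + 1.9365²) = 1.9834 for independent samples with unequal variances.
With t* = 2.131, the margin is 2.131 × 1.9834 = 4.2266.
x̄₁ − x̄₂ = 50.7 − 33.7 = 17.0000; the interval is 17.0000 ± 4.2266 = (12.7734, 21.2266).
The interval (12.7734, 21.2266) does not contain 0, so the difference is significant.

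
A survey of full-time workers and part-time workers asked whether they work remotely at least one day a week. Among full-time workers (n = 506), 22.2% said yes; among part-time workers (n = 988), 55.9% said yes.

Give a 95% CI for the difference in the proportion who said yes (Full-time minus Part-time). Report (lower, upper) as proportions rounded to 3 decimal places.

(-0.385, -0.289)

SE₁ = √(p̂₁(1−p̂₁)/n₁) = √(0.2220·0.7780/506) = 0.01848; SE₂ = √(0.5590·0.4410/988) = 0.01580.
Independent samples: SE of the difference = √(SE₁² + SE₂²) = √(0.0003415104 + 0.00024964) = 0.02431.
z* for 95% confidence is 1.960, so the margin of error is 1.960 × 0.02431 = 0.04765.
Point estimate p̂₁ − p̂₂ = 0.2220 − 0.5590 = -0.3370.
-0.3370 ± 0.04765 → (-0.385, -0.289).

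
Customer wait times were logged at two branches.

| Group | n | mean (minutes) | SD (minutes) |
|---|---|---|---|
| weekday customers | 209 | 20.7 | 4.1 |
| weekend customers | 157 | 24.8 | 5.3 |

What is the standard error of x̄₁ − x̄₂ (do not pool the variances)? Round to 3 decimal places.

0.509

SE₁ = s₁/√n₁ = 4.1/√209 = 0.2836; SE₂ = 5.3/√157 = 0.4230.
Independent samples, unequal variances: SE_diff = √(SE₁² + SE₂²) = √(0.08042896 + 0.178929) = 0.5093.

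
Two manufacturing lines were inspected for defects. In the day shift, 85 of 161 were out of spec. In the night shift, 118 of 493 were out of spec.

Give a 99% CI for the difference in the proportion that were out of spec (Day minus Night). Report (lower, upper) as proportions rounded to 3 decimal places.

(0.176, 0.401)

p̂₁ = 85/161 = 0.5280 and p̂₂ = 118/493 = 0.2394.
SE₁ = √(p̂₁(1−p̂₁)/n₁) = √(0.5280·0.4720/161) = 0.03934; SE₂ = √(0.2394·0.7606/493) = 0.01922.
Independent samples: SE of the difference = √(SE₁² + SE₂²) = √(0.0015476356 + 0.0003694084) = 0.04378.
z* for 99% confidence is 2.576, so the margin of error is 2.576 × 0.04378 = 0.11278.
Point estimate p̂₁ − p̂₂ = 0.5280 − 0.2394 = 0.2886.
0.2886 ± 0.11278 → (0.176, 0.401).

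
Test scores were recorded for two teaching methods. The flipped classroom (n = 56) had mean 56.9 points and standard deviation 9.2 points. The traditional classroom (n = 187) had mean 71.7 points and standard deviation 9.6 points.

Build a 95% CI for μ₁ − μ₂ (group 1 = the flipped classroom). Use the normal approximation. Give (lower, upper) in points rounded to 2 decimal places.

SE₁ = s₁/√n₁ = 9.2/√56 = 1.2294; SE₂ = 9.6/√187 = 0.7020.
Independent samples, unequal variances: SE_diff = √(SE₁² + SE₂²) = √(1.51142436 + 0.492804) = 1.4157.
z* = 1.960, so margin of error = 1.960 × 1.4157 = 2.7748.
Difference in means = 56.9 − 71.7 = -14.8000.
-14.8000 ± 2.7748 → (-17.57, -12.03).

(-17.57, -12.03)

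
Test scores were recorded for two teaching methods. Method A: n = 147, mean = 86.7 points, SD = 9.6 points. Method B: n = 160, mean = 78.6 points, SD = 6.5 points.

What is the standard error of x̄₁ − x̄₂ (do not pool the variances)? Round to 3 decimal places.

0.944

Per-group SEs: s₁/√n₁ = 9.6/√147 = 0.7918, s₂/√n₂ = 6.5/√160 = 0.5139.
Unpooled SE of the difference: √(0.62694724 + 0.26409321) = 0.9439.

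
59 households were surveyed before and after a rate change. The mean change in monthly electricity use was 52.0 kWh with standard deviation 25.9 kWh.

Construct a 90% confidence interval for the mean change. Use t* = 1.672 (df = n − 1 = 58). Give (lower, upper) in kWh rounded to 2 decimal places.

Paired design: SE = s_d/√n = 25.9/√59 = 3.3719.
t* = 1.672; margin of error = 1.672 × 3.3719 = 5.6378.
52.0 ± 5.6378 → (46.36, 57.64).

(46.36, 57.64)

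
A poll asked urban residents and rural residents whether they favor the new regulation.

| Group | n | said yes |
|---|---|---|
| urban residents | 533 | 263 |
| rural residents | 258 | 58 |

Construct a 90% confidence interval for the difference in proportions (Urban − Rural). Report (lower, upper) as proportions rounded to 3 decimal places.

p̂₁ = 263/533 = 0.4934 and p̂₂ = 58/258 = 0.2248.
SE₁ = √(p̂₁(1−p̂₁)/n₁) = √(0.4934·0.5066/533) = 0.02166; SE₂ = √(0.2248·0.7752/258) = 0.02599.
Independent samples: SE of the difference = √(SE₁² + SE₂²) = √(0.0004691556 + 0.0006754801) = 0.03383.
z* for 90% confidence is 1.645, so the margin of error is 1.645 × 0.03383 = 0.05565.
Point estimate p̂₁ − p̂₂ = 0.4934 − 0.2248 = 0.2686.
0.2686 ± 0.05565 → (0.213, 0.324).

(0.213, 0.324)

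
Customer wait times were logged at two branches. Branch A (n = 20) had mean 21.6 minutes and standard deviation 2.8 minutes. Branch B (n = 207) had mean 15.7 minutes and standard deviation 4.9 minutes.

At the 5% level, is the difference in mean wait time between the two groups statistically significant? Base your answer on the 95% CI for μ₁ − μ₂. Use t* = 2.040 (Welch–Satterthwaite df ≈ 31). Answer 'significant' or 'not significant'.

significant

Per-group SEs: s₁/√n₁ = 2.8/√20 = 0.6261, s₂/√n₂ = 4.9/√207 = 0.3406.
Unpooled SE of the difference: √(0.39200121 + 0.11600836) = 0.7127.
Margin of error = t* · SE = 2.040 × 0.7127 = 1.4539.
x̄₁ − x̄₂ = 21.6 − 15.7 = 5.9000.
CI: 5.9000 ± 1.4539 = (4.4461, 7.3539).
The interval (4.4461, 7.3539) does not contain 0, so the difference is significant.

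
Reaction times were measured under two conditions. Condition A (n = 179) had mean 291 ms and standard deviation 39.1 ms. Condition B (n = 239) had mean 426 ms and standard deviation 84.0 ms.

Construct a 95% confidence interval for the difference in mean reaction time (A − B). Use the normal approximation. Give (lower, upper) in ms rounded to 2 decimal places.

(-147.09, -122.91)

SE₁ = s₁/√n₁ = 39.1/√179 = 2.9225; SE₂ = 84.0/√239 = 5.4335.
Independent samples, unequal variances: SE_diff = √(SE₁² + SE₂²) = √(8.54100625 + 29.52292225) = 6.1696.
z* = 1.960, so margin of error = 1.960 × 6.1696 = 12.0924.
Difference in means = 291 − 426 = -135.0000.
-135.0000 ± 12.0924 → (-147.09, -122.91).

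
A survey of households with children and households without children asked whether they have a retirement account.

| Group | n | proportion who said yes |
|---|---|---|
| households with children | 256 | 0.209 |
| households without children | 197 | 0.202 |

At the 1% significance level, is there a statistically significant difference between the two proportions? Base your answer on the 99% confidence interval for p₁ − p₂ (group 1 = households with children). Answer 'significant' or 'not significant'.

not significant

Each SE is √(p̂(1−p̂)/n): √(0.2090·0.7910/256) = 0.02541 and √(0.2020·0.7980/197) = 0.02861.
SE(p̂₁ − p̂₂) = √(SE₁² + SE₂²) = √(0.0006456681 + 0.0008185321) = 0.03826, since the two samples are independent.
At 99% confidence z* = 2.576; margin = 2.576 × 0.03826 = 0.09856.
The difference is 0.2090 − 0.2020 = 0.0070, so the interval is 0.0070 ± 0.09856 = (-0.09156, 0.10556).
The interval (-0.09156, 0.10556) contains 0, so the difference is not significant.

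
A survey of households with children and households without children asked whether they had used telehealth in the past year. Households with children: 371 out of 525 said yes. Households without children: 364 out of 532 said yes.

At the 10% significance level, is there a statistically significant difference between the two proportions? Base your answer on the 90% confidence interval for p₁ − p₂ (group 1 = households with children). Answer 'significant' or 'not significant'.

First, p̂₁ = 371/525 = 0.7067; p̂₂ = 364/532 = 0.6842.
The two standard errors are √(0.7067×0.2933/525) = 0.01987 and √(0.6842×0.3158/532) = 0.02015.
Because the samples are independent, SE_diff = √(0.01987² + 0.02015²) = 0.02830.
Using z* = 1.645 for 90%, ME = 1.645 × 0.02830 = 0.04655.
p̂₁ − p̂₂ = 0.0225; interval 0.0225 ± 0.04655 gives (-0.02405, 0.06905).
The interval (-0.02405, 0.06905) contains 0, so the difference is not significant.

not significant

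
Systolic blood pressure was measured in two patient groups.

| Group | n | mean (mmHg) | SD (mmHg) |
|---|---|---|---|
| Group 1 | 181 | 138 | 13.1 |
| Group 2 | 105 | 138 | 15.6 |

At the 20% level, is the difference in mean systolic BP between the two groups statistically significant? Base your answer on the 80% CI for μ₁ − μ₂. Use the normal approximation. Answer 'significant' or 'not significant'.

not significant

Per-group SEs: s₁/√n₁ = 13.1/√181 = 0.9737, s₂/√n₂ = 15.6/√105 = 1.5224.
Unpooled SE of the difference: √(0.94809169 + 2.31770176) = 1.8072.
Margin of error = z* · SE = 1.282 × 1.8072 = 2.3168.
x̄₁ − x̄₂ = 138 − 138 = 0.0000.
CI: 0.0000 ± 2.3168 = (-2.3168, 2.3168).
The interval (-2.3168, 2.3168) contains 0, so the difference is not significant.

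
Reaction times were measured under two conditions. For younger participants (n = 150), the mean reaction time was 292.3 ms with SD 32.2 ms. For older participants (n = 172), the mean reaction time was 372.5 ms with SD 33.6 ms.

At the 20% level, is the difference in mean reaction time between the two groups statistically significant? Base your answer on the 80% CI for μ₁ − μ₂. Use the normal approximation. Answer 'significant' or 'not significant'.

Standard errors of each mean: 32.2/√150 = 2.6291 and 33.6/√172 = 2.5620.
SE(x̄₁ − x̄₂) = √(2.6291² + 2.5620²) = 3.6710 for independent samples with unequal variances.
With z* = 1.282, the margin is 1.282 × 3.6710 = 4.7062.
x̄₁ − x̄₂ = 292.3 − 372.5 = -80.2000; the interval is -80.2000 ± 4.7062 = (-84.9062, -75.4938).
The interval (-84.9062, -75.4938) does not contain 0, so the difference is significant.

significant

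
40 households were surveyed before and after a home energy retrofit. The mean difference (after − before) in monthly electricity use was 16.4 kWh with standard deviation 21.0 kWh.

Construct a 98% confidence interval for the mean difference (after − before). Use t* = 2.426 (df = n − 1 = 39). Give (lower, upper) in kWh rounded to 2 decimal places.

(8.34, 24.46)

Paired design: SE = s_d/√n = 21.0/√40 = 3.3204.
t* = 2.426; margin of error = 2.426 × 3.3204 = 8.0553.
16.4 ± 8.0553 → (8.34, 24.46).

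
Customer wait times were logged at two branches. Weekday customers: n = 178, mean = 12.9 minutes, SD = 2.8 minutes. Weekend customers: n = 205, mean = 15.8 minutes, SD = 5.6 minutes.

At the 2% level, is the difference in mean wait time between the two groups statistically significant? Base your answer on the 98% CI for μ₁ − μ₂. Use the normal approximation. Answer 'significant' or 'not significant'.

significant

Standard errors of each mean: 2.8/√178 = 0.2099 and 5.6/√205 = 0.3911.
SE(x̄₁ − x̄₂) = √(0.2099² + 0.3911²) = 0.4439 for independent samples with unequal variances.
With z* = 2.326, the margin is 2.326 × 0.4439 = 1.0325.
x̄₁ − x̄₂ = 12.9 − 15.8 = -2.9000; the interval is -2.9000 ± 1.0325 = (-3.9325, -1.8675).
The interval (-3.9325, -1.8675) does not contain 0, so the difference is significant.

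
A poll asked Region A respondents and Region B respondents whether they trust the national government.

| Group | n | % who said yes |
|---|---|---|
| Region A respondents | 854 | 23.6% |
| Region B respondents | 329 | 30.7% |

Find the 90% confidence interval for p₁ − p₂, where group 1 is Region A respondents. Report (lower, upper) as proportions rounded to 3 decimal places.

(-0.119, -0.023)

Each SE is √(p̂(1−p̂)/n): √(0.2360·0.7640/854) = 0.01453 and √(0.3070·0.6930/329) = 0.02543.
SE(p̂₁ − p̂₂) = √(SE₁² + SE₂²) = √(0.0002111209 + 0.0006466849) = 0.02929, since the two samples are independent.
At 90% confidence z* = 1.645; margin = 1.645 × 0.02929 = 0.04818.
The difference is 0.2360 − 0.3070 = -0.0710, so the interval is -0.0710 ± 0.04818 = (-0.119, -0.023).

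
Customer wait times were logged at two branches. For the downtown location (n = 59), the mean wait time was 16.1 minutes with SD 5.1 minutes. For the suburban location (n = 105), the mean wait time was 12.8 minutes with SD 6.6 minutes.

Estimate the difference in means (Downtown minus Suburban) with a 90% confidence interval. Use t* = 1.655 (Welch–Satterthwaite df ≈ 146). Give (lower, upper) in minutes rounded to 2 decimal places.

(1.77, 4.83)

Per-group SEs: s₁/√n₁ = 5.1/√59 = 0.6640, s₂/√n₂ = 6.6/√105 = 0.6441.
Unpooled SE of the difference: √(0.440896 + 0.41486481) = 0.9251.
Margin of error = t* · SE = 1.655 × 0.9251 = 1.5310.
x̄₁ − x̄₂ = 16.1 − 12.8 = 3.3000.
CI: 3.3000 ± 1.5310 = (1.77, 4.83).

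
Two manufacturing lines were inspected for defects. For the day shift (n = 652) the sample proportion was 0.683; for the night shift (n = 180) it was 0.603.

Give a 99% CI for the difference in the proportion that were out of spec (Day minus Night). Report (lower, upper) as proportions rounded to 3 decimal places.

(-0.025, 0.185)

SE₁ = √(p̂₁(1−p̂₁)/n₁) = √(0.6830·0.3170/652) = 0.01822; SE₂ = √(0.6030·0.3970/180) = 0.03647.
Independent samples: SE of the difference = √(SE₁² + SE₂²) = √(0.0003319684 + 0.0013300609) = 0.04077.
z* for 99% confidence is 2.576, so the margin of error is 2.576 × 0.04077 = 0.10502.
Point estimate p̂₁ − p̂₂ = 0.6830 − 0.6030 = 0.0800.
0.0800 ± 0.10502 → (-0.025, 0.185).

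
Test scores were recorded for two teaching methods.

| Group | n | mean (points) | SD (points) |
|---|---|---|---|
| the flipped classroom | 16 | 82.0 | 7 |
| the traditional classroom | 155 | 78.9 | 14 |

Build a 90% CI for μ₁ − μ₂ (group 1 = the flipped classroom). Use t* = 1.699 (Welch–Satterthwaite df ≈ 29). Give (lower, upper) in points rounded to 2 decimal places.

(-0.43, 6.63)

SE₁ = s₁/√n₁ = 7/√16 = 1.7500; SE₂ = 14/√155 = 1.1245.
Independent samples, unequal variances: SE_diff = √(SE₁² + SE₂²) = √(3.0625 + 1.26450025) = 2.0801.
t* = 1.699, so margin of error = 1.699 × 2.0801 = 3.5341.
Difference in means = 82.0 − 78.9 = 3.1000.
3.1000 ± 3.5341 → (-0.43, 6.63).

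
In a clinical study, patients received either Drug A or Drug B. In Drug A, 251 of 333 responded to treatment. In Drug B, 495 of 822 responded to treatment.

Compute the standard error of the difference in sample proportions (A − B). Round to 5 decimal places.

0.02913

p̂₁ = 251/333 = 0.7538 and p̂₂ = 495/822 = 0.6022.
SE₁ = √(p̂₁(1−p̂₁)/n₁) = √(0.7538·0.2462/333) = 0.02361; SE₂ = √(0.6022·0.3978/822) = 0.01707.
Independent samples: SE of the difference = √(SE₁² + SE₂²) = √(0.0005574321 + 0.0002913849) = 0.02913.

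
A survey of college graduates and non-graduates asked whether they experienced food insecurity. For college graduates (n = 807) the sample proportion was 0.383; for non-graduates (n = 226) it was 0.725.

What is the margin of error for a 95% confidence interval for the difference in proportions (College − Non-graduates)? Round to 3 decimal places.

0.067

The two standard errors are √(0.3830×0.6170/807) = 0.01711 and √(0.7250×0.2750/226) = 0.02970.
Because the samples are independent, SE_diff = √(0.01711² + 0.02970²) = 0.03428.
Using z* = 1.960 for 95%, ME = 1.960 × 0.03428 = 0.06719.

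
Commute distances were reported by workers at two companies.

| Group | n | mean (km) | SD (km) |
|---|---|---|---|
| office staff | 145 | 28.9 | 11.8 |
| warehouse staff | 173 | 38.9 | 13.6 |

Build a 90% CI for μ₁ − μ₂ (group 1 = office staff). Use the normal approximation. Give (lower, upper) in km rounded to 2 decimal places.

SE₁ = s₁/√n₁ = 11.8/√145 = 0.9799; SE₂ = 13.6/√173 = 1.0340.
Independent samples, unequal variances: SE_diff = √(SE₁² + SE₂²) = √(0.96020401 + 1.069156) = 1.4246.
z* = 1.645, so margin of error = 1.645 × 1.4246 = 2.3435.
Difference in means = 28.9 − 38.9 = -10.0000.
-10.0000 ± 2.3435 → (-12.34, -7.66).

(-12.34, -7.66)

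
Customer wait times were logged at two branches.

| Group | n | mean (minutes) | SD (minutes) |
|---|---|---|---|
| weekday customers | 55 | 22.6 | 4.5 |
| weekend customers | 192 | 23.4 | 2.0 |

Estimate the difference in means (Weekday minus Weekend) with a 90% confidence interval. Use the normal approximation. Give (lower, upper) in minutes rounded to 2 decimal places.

(-1.83, 0.23)

Per-group SEs: s₁/√n₁ = 4.5/√55 = 0.6068, s₂/√n₂ = 2.0/√192 = 0.1443.
Unpooled SE of the difference: √(0.36820624 + 0.02082249) = 0.6237.
Margin of error = z* · SE = 1.645 × 0.6237 = 1.0260.
x̄₁ − x̄₂ = 22.6 − 23.4 = -0.8000.
CI: -0.8000 ± 1.0260 = (-1.83, 0.23).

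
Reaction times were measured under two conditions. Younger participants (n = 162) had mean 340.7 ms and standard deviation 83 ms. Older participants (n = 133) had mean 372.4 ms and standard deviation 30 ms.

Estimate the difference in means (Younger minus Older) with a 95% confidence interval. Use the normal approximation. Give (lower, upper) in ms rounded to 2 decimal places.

SE₁ = s₁/√n₁ = 83/√162 = 6.5211; SE₂ = 30/√133 = 2.6013.
Independent samples, unequal variances: SE_diff = √(SE₁² + SE₂²) = √(42.52474521 + 6.76676169) = 7.0208.
z* = 1.960, so margin of error = 1.960 × 7.0208 = 13.7608.
Difference in means = 340.7 − 372.4 = -31.7000.
-31.7000 ± 13.7608 → (-45.46, -17.94).

(-45.46, -17.94)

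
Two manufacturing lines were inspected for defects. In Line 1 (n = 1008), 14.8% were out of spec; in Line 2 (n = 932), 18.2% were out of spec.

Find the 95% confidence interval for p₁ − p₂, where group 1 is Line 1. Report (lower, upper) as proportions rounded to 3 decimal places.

(-0.067, -0.001)

Each SE is √(p̂(1−p̂)/n): √(0.1480·0.8520/1008) = 0.01118 and √(0.1820·0.8180/932) = 0.01264.
SE(p̂₁ − p̂₂) = √(SE₁² + SE₂²) = √(0.0001249924 + 0.0001597696) = 0.01687, since the two samples are independent.
At 95% confidence z* = 1.960; margin = 1.960 × 0.01687 = 0.03307.
The difference is 0.1480 − 0.1820 = -0.0340, so the interval is -0.0340 ± 0.03307 = (-0.067, -0.001).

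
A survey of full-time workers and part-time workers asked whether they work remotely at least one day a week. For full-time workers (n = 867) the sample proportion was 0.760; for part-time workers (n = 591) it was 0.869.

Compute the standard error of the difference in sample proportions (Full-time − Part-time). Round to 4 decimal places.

0.0201

Each SE is √(p̂(1−p̂)/n): √(0.7600·0.2400/867) = 0.01450 and √(0.8690·0.1310/591) = 0.01388.
SE(p̂₁ − p̂₂) = √(SE₁² + SE₂²) = √(0.00021025 + 0.0001926544) = 0.02007, since the two samples are independent.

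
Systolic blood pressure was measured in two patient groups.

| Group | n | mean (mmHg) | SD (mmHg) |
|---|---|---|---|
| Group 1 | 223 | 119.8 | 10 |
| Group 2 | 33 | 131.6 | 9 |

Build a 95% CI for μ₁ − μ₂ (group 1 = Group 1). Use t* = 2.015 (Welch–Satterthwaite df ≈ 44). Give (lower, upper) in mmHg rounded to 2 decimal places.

(-15.23, -8.37)

SE₁ = s₁/√n₁ = 10/√223 = 0.6696; SE₂ = 9/√33 = 1.5667.
Independent samples, unequal variances: SE_diff = √(SE₁² + SE₂²) = √(0.44836416 + 2.45454889) = 1.7038.
t* = 2.015, so margin of error = 2.015 × 1.7038 = 3.4332.
Difference in means = 119.8 − 131.6 = -11.8000.
-11.8000 ± 3.4332 → (-15.23, -8.37).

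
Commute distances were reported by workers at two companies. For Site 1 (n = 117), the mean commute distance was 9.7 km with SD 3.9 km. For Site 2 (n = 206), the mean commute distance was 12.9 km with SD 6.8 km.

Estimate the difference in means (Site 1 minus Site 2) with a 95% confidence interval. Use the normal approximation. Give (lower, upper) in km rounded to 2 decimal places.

(-4.37, -2.03)

SE₁ = s₁/√n₁ = 3.9/√117 = 0.3606; SE₂ = 6.8/√206 = 0.4738.
Independent samples, unequal variances: SE_diff = √(SE₁² + SE₂²) = √(0.13003236 + 0.22448644) = 0.5954.
z* = 1.960, so margin of error = 1.960 × 0.5954 = 1.1670.
Difference in means = 9.7 − 12.9 = -3.2000.
-3.2000 ± 1.1670 → (-4.37, -2.03).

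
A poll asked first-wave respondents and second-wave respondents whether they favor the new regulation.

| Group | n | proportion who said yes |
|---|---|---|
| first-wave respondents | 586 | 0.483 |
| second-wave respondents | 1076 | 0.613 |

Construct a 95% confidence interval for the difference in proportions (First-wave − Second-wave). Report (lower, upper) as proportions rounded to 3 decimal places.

(-0.180, -0.080)

The two standard errors are √(0.4830×0.5170/586) = 0.02064 and √(0.6130×0.3870/1076) = 0.01485.
Because the samples are independent, SE_diff = √(0.02064² + 0.01485²) = 0.02543.
Using z* = 1.960 for 95%, ME = 1.960 × 0.02543 = 0.04984.
p̂₁ − p̂₂ = -0.1300; interval -0.1300 ± 0.04984 gives (-0.180, -0.080).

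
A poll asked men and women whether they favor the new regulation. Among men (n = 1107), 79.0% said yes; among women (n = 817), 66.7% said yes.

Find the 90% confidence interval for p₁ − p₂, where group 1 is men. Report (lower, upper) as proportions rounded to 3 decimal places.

Each SE is √(p̂(1−p̂)/n): √(0.7900·0.2100/1107) = 0.01224 and √(0.6670·0.3330/817) = 0.01649.
SE(p̂₁ − p̂₂) = √(SE₁² + SE₂²) = √(0.0001498176 + 0.0002719201) = 0.02054, since the two samples are independent.
At 90% confidence z* = 1.645; margin = 1.645 × 0.02054 = 0.03379.
The difference is 0.7900 − 0.6670 = 0.1230, so the interval is 0.1230 ± 0.03379 = (0.089, 0.157).

(0.089, 0.157)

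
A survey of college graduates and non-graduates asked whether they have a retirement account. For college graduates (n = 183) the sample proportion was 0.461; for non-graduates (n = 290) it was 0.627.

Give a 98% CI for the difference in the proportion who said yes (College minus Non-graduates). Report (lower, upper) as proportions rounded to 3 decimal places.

Each SE is √(p̂(1−p̂)/n): √(0.4610·0.5390/183) = 0.03685 and √(0.6270·0.3730/290) = 0.02840.
SE(p̂₁ − p̂₂) = √(SE₁² + SE₂²) = √(0.0013579225 + 0.00080656) = 0.04652, since the two samples are independent.
At 98% confidence z* = 2.326; margin = 2.326 × 0.04652 = 0.10821.
The difference is 0.4610 − 0.6270 = -0.1660, so the interval is -0.1660 ± 0.10821 = (-0.274, -0.058).

(-0.274, -0.058)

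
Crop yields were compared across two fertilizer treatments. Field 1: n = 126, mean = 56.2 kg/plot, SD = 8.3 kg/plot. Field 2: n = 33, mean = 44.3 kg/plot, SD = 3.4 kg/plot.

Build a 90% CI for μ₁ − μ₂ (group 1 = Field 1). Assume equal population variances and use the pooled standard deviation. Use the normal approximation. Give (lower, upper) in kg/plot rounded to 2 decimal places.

(9.47, 14.33)

s_p = √[((n₁−1)s₁² + (n₂−1)s₂²)/(n₁+n₂−2)] = √[(125·8.3² + 32·3.4²)/157] = 7.5634.
SE = 7.5634·√(1/126 + 1/33) = 1.4790.
With z* = 1.645, margin = 1.645 × 1.4790 = 2.4330.
x̄₁ − x̄₂ = 56.2 − 44.3 = 11.9000; interval 11.9000 ± 2.4330 = (9.47, 14.33).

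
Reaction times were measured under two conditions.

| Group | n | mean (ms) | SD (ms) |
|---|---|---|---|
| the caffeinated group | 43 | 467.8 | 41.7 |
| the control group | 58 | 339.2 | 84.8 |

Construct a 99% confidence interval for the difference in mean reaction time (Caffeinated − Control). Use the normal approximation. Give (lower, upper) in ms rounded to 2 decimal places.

(95.57, 161.63)

Per-group SEs: s₁/√n₁ = 41.7/√43 = 6.3592, s₂/√n₂ = 84.8/√58 = 11.1348.
Unpooled SE of the difference: √(40.43942464 + 123.98377104) = 12.8228.
Margin of error = z* · SE = 2.576 × 12.8228 = 33.0315.
x̄₁ − x̄₂ = 467.8 − 339.2 = 128.6000.
CI: 128.6000 ± 33.0315 = (95.57, 161.63).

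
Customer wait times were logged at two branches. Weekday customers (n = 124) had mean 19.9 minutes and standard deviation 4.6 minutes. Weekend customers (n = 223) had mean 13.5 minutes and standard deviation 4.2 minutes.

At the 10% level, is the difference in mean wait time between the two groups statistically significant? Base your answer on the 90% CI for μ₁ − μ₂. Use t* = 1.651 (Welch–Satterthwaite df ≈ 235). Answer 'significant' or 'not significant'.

significant

Standard errors of each mean: 4.6/√124 = 0.4131 and 4.2/√223 = 0.2813.
SE(x̄₁ − x̄₂) = √(0.4131² + 0.2813²) = 0.4998 for independent samples with unequal variances.
With t* = 1.651, the margin is 1.651 × 0.4998 = 0.8252.
x̄₁ − x̄₂ = 19.9 − 13.5 = 6.4000; the interval is 6.4000 ± 0.8252 = (5.5748, 7.2252).
The interval (5.5748, 7.2252) does not contain 0, so the difference is significant.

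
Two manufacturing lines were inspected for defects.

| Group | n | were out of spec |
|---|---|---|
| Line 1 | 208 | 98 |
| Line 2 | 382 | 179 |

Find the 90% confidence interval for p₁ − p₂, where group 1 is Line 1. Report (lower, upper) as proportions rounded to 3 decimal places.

(-0.068, 0.073)

First, p̂₁ = 98/208 = 0.4712; p̂₂ = 179/382 = 0.4686.
The two standard errors are √(0.4712×0.5288/208) = 0.03461 and √(0.4686×0.5314/382) = 0.02553.
Because the samples are independent, SE_diff = √(0.03461² + 0.02553²) = 0.04301.
Using z* = 1.645 for 90%, ME = 1.645 × 0.04301 = 0.07075.
p̂₁ − p̂₂ = 0.0026; interval 0.0026 ± 0.07075 gives (-0.068, 0.073).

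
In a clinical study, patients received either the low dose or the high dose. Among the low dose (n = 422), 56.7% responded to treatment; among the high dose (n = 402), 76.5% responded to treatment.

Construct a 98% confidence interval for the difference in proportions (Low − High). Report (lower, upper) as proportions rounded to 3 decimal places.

Each SE is √(p̂(1−p̂)/n): √(0.5670·0.4330/422) = 0.02412 and √(0.7650·0.2350/402) = 0.02115.
SE(p̂₁ − p̂₂) = √(SE₁² + SE₂²) = √(0.0005817744 + 0.0004473225) = 0.03208, since the two samples are independent.
At 98% confidence z* = 2.326; margin = 2.326 × 0.03208 = 0.07462.
The difference is 0.5670 − 0.7650 = -0.1980, so the interval is -0.1980 ± 0.07462 = (-0.273, -0.123).

(-0.273, -0.123)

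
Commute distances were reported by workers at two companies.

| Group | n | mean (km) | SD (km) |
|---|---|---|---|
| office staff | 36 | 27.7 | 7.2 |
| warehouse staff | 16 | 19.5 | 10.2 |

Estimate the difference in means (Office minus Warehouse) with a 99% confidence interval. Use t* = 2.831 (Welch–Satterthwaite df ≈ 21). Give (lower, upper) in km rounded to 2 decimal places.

Standard errors of each mean: 7.2/√36 = 1.2000 and 10.2/√16 = 2.5500.
SE(x̄₁ − x̄₂) = √(1.2000² + 2.5500²) = 2.8182 for independent samples with unequal variances.
With t* = 2.831, the margin is 2.831 × 2.8182 = 7.9783.
x̄₁ − x̄₂ = 27.7 − 19.5 = 8.2000; the interval is 8.2000 ± 7.9783 = (0.22, 16.18).

(0.22, 16.18)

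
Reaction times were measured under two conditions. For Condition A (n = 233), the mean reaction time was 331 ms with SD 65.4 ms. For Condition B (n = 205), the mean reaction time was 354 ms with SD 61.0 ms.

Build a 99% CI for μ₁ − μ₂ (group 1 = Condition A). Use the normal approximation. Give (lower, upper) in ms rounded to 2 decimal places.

(-38.56, -7.44)

SE₁ = s₁/√n₁ = 65.4/√233 = 4.2845; SE₂ = 61.0/√205 = 4.2604.
Independent samples, unequal variances: SE_diff = √(SE₁² + SE₂²) = √(18.35694025 + 18.15100816) = 6.0422.
z* = 2.576, so margin of error = 2.576 × 6.0422 = 15.5647.
Difference in means = 331 − 354 = -23.0000.
-23.0000 ± 15.5647 → (-38.56, -7.44).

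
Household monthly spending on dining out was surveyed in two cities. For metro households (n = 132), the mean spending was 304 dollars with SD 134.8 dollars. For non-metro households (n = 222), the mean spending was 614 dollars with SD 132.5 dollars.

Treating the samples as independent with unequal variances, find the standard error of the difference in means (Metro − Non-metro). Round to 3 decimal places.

Standard errors of each mean: 134.8/√132 = 11.7328 and 132.5/√222 = 8.8928.
SE(x̄₁ − x̄₂) = √(11.7328² + 8.8928²) = 14.7221 for independent samples with unequal variances.

14.722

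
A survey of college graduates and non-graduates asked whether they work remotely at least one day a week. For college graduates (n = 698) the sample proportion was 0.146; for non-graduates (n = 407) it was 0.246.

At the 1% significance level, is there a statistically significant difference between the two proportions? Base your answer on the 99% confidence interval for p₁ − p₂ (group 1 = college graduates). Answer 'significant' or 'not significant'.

significant

Each SE is √(p̂(1−p̂)/n): √(0.1460·0.8540/698) = 0.01337 and √(0.2460·0.7540/407) = 0.02135.
SE(p̂₁ − p̂₂) = √(SE₁² + SE₂²) = √(0.0001787569 + 0.0004558225) = 0.02519, since the two samples are independent.
At 99% confidence z* = 2.576; margin = 2.576 × 0.02519 = 0.06489.
The difference is 0.1460 − 0.2460 = -0.1000, so the interval is -0.1000 ± 0.06489 = (-0.16489, -0.03511).
The interval (-0.16489, -0.03511) does not contain 0, so the difference is significant.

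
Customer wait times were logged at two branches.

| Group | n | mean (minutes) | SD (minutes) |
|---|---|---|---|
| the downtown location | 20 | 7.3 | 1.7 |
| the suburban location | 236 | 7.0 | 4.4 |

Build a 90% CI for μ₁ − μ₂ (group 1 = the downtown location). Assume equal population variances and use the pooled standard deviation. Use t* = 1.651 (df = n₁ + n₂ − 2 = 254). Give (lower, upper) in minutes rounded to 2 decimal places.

s_p = √[((n₁−1)s₁² + (n₂−1)s₂²)/(n₁+n₂−2)] = √[(19·1.7² + 235·4.4²)/254] = 4.2577.
SE = 4.2577·√(1/20 + 1/236) = 0.9916.
With t* = 1.651, margin = 1.651 × 0.9916 = 1.6371.
x̄₁ − x̄₂ = 7.3 − 7.0 = 0.3000; interval 0.3000 ± 1.6371 = (-1.34, 1.94).

(-1.34, 1.94)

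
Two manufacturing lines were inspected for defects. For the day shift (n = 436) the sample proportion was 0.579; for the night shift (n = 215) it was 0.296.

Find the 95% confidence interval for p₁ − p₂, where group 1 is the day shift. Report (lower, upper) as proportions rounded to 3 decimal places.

(0.206, 0.360)

The two standard errors are √(0.5790×0.4210/436) = 0.02364 and √(0.2960×0.7040/215) = 0.03113.
Because the samples are independent, SE_diff = √(0.02364² + 0.03113²) = 0.03909.
Using z* = 1.960 for 95%, ME = 1.960 × 0.03909 = 0.07662.
p̂₁ − p̂₂ = 0.2830; interval 0.2830 ± 0.07662 gives (0.206, 0.360).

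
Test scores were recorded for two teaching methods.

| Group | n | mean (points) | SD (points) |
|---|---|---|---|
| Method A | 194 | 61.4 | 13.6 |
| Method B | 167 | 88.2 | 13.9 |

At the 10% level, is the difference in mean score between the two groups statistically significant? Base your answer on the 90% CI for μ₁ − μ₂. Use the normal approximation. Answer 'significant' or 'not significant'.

significant

SE₁ = s₁/√n₁ = 13.6/√194 = 0.9764; SE₂ = 13.9/√167 = 1.0756.
Independent samples, unequal variances: SE_diff = √(SE₁² + SE₂²) = √(0.95335696 + 1.15691536) = 1.4527.
z* = 1.645, so margin of error = 1.645 × 1.4527 = 2.3897.
Difference in means = 61.4 − 88.2 = -26.8000.
-26.8000 ± 2.3897 → (-29.1897, -24.4103).
The interval (-29.1897, -24.4103) does not contain 0, so the difference is significant.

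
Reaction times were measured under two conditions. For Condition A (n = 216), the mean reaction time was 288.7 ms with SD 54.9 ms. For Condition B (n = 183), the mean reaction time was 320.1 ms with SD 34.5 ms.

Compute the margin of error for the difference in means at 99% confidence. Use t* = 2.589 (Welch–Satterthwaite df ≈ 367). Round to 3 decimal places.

11.710

SE₁ = s₁/√n₁ = 54.9/√216 = 3.7355; SE₂ = 34.5/√183 = 2.5503.
Independent samples, unequal variances: SE_diff = √(SE₁² + SE₂²) = √(13.95396025 + 6.50403009) = 4.5231.
t* = 2.589, so margin of error = 2.589 × 4.5231 = 11.7103.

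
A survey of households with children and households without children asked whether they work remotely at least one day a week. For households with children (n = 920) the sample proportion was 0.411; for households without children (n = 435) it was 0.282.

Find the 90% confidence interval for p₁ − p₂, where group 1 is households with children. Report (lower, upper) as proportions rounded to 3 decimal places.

(0.085, 0.173)

SE₁ = √(p̂₁(1−p̂₁)/n₁) = √(0.4110·0.5890/920) = 0.01622; SE₂ = √(0.2820·0.7180/435) = 0.02157.
Independent samples: SE of the difference = √(SE₁² + SE₂²) = √(0.0002630884 + 0.0004652649) = 0.02699.
z* for 90% confidence is 1.645, so the margin of error is 1.645 × 0.02699 = 0.04440.
Point estimate p̂₁ − p̂₂ = 0.4110 − 0.2820 = 0.1290.
0.1290 ± 0.04440 → (0.085, 0.173).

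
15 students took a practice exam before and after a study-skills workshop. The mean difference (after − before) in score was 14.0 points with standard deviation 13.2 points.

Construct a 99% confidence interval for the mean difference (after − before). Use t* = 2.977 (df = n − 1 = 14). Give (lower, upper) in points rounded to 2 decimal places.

This is a matched-pairs design, so SE = s_d/√n = 13.2/√15 = 3.4082.
Margin = 2.977 × 3.4082 = 10.1462; the interval is 14.0 ± 10.1462 = (3.85, 24.15).

(3.85, 24.15)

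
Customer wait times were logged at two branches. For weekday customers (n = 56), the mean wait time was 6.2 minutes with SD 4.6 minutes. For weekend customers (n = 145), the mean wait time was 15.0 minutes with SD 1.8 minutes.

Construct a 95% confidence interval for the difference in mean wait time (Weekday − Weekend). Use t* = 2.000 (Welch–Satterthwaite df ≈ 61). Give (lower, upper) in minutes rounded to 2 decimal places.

(-10.07, -7.53)

Standard errors of each mean: 4.6/√56 = 0.6147 and 1.8/√145 = 0.1495.
SE(x̄₁ − x̄₂) = √(0.6147² + 0.1495²) = 0.6326 for independent samples with unequal variances.
With t* = 2.000, the margin is 2.000 × 0.6326 = 1.2652.
x̄₁ − x̄₂ = 6.2 − 15.0 = -8.8000; the interval is -8.8000 ± 1.2652 = (-10.07, -7.53).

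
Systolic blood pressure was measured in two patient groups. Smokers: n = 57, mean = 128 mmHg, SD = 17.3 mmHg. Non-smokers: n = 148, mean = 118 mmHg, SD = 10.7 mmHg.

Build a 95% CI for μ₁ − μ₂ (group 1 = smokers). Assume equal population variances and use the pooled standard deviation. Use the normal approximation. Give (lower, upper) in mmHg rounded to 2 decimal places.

s_p = √[((n₁−1)s₁² + (n₂−1)s₂²)/(n₁+n₂−2)] = √[(56·17.3² + 147·10.7²)/203] = 12.8635.
SE = 12.8635·√(1/57 + 1/148) = 2.0052.
With z* = 1.960, margin = 1.960 × 2.0052 = 3.9302.
x̄₁ − x̄₂ = 128 − 118 = 10.0000; interval 10.0000 ± 3.9302 = (6.07, 13.93).

(6.07, 13.93)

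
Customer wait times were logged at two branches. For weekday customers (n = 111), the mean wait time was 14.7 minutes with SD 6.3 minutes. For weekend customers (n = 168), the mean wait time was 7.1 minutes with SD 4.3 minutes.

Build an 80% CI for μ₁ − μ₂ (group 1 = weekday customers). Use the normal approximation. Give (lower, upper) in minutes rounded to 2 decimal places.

(6.72, 8.48)

Per-group SEs: s₁/√n₁ = 6.3/√111 = 0.5980, s₂/√n₂ = 4.3/√168 = 0.3318.
Unpooled SE of the difference: √(0.357604 + 0.11009124) = 0.6839.
Margin of error = z* · SE = 1.282 × 0.6839 = 0.8768.
x̄₁ − x̄₂ = 14.7 − 7.1 = 7.6000.
CI: 7.6000 ± 0.8768 = (6.72, 8.48).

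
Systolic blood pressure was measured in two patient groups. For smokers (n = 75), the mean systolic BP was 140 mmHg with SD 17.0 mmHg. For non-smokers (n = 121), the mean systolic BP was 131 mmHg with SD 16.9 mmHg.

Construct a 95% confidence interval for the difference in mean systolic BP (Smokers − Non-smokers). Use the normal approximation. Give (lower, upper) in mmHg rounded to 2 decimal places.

Per-group SEs: s₁/√n₁ = 17.0/√75 = 1.9630, s₂/√n₂ = 16.9/√121 = 1.5364.
Unpooled SE of the difference: √(3.853369 + 2.36052496) = 2.4928.
Margin of error = z* · SE = 1.960 × 2.4928 = 4.8859.
x̄₁ − x̄₂ = 140 − 131 = 9.0000.
CI: 9.0000 ± 4.8859 = (4.11, 13.89).

(4.11, 13.89)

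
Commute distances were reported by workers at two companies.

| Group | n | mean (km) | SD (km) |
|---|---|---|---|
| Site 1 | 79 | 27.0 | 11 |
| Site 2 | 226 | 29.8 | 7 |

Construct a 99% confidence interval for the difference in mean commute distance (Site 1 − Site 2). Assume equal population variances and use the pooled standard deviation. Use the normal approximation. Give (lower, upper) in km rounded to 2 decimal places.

s_p = √[((n₁−1)s₁² + (n₂−1)s₂²)/(n₁+n₂−2)] = √[(78·11² + 225·7²)/303] = 8.2179.
SE = 8.2179·√(1/79 + 1/226) = 1.0741.
With z* = 2.576, margin = 2.576 × 1.0741 = 2.7669.
x̄₁ − x̄₂ = 27.0 − 29.8 = -2.8000; interval -2.8000 ± 2.7669 = (-5.57, -0.03).

(-5.57, -0.03)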